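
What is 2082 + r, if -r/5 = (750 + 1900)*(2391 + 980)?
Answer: -44663668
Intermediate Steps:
r = -44665750 (r = -5*(750 + 1900)*(2391 + 980) = -13250*3371 = -5*8933150 = -44665750)
2082 + r = 2082 - 44665750 = -44663668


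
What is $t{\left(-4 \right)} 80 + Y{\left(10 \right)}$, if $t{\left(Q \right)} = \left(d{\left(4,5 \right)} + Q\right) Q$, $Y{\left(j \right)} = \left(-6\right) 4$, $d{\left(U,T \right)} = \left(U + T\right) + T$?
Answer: $-3224$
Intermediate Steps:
$d{\left(U,T \right)} = U + 2 T$ ($d{\left(U,T \right)} = \left(T + U\right) + T = U + 2 T$)
$Y{\left(j \right)} = -24$
$t{\left(Q \right)} = Q \left(14 + Q\right)$ ($t{\left(Q \right)} = \left(\left(4 + 2 \cdot 5\right) + Q\right) Q = \left(\left(4 + 10\right) + Q\right) Q = \left(14 + Q\right) Q = Q \left(14 + Q\right)$)
$t{\left(-4 \right)} 80 + Y{\left(10 \right)} = - 4 \left(14 - 4\right) 80 - 24 = \left(-4\right) 10 \cdot 80 - 24 = \left(-40\right) 80 - 24 = -3200 - 24 = -3224$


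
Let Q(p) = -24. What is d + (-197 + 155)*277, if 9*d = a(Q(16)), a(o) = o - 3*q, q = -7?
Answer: -34903/3 ≈ -11634.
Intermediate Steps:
a(o) = 21 + o (a(o) = o - 3*(-7) = o + 21 = 21 + o)
d = -1/3 (d = (21 - 24)/9 = (1/9)*(-3) = -1/3 ≈ -0.33333)
d + (-197 + 155)*277 = -1/3 + (-197 + 155)*277 = -1/3 - 42*277 = -1/3 - 11634 = -34903/3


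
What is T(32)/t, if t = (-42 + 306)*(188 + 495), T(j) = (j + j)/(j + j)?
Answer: 1/180312 ≈ 5.5459e-6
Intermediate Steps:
T(j) = 1 (T(j) = (2*j)/((2*j)) = (2*j)*(1/(2*j)) = 1)
t = 180312 (t = 264*683 = 180312)
T(32)/t = 1/180312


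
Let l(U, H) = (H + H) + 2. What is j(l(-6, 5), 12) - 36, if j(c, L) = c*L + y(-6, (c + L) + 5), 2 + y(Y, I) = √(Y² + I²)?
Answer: 106 + √877 ≈ 135.61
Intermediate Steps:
y(Y, I) = -2 + √(I² + Y²) (y(Y, I) = -2 + √(Y² + I²) = -2 + √(I² + Y²))
l(U, H) = 2 + 2*H (l(U, H) = 2*H + 2 = 2 + 2*H)
j(c, L) = -2 + √(36 + (5 + L + c)²) + L*c (j(c, L) = c*L + (-2 + √(((c + L) + 5)² + (-6)²)) = L*c + (-2 + √(((L + c) + 5)² + 36)) = L*c + (-2 + √((5 + L + c)² + 36)) = L*c + (-2 + √(36 + (5 + L + c)²)) = -2 + √(36 + (5 + L + c)²) + L*c)
j(l(-6, 5), 12) - 36 = (-2 + √(36 + (5 + 12 + (2 + 2*5))²) + 12*(2 + 2*5)) - 36 = (-2 + √(36 + (5 + 12 + (2 + 10))²) + 12*(2 + 10)) - 36 = (-2 + √(36 + (5 + 12 + 12)²) + 12*12) - 36 = (-2 + √(36 + 29²) + 144) - 36 = (-2 + √(36 + 841) + 144) - 36 = (-2 + √877 + 144) - 36 = (142 + √877) - 36 = 106 + √877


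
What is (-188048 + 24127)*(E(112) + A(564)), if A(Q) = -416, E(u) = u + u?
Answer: 31472832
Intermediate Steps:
E(u) = 2*u
(-188048 + 24127)*(E(112) + A(564)) = (-188048 + 24127)*(2*112 - 416) = -163921*(224 - 416) = -163921*(-192) = 31472832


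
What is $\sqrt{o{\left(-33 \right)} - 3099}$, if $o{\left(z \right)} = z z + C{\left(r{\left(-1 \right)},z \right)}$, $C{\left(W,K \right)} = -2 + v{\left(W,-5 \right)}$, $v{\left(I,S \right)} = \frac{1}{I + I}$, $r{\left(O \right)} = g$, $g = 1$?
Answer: $\frac{3 i \sqrt{894}}{2} \approx 44.85 i$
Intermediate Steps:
$r{\left(O \right)} = 1$
$v{\left(I,S \right)} = \frac{1}{2 I}$
$C{\left(W,K \right)} = -2 + \frac{1}{2 W}$
$o{\left(z \right)} = - \frac{3}{2} + z^{2}$ ($o{\left(z \right)} = z z - \left(2 - \frac{1}{2 \cdot 1}\right) = z^{2} + \left(-2 + \frac{1}{2} \cdot 1\right) = z^{2} + \left(-2 + \frac{1}{2}\right) = z^{2} - \frac{3}{2} = - \frac{3}{2} + z^{2}$)
$\sqrt{o{\left(-33 \right)} - 3099} = \sqrt{\left(- \frac{3}{2} + \left(-33\right)^{2}\right) - 3099} = \sqrt{\left(- \frac{3}{2} + 1089\right) - 3099} = \sqrt{\frac{2175}{2} - 3099} = \sqrt{- \frac{4023}{2}} = \frac{3 i \sqrt{894}}{2}$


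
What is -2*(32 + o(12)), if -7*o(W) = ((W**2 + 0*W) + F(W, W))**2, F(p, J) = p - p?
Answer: 41024/7 ≈ 5860.6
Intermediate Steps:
F(p, J) = 0
o(W) = -W**4/7 (o(W) = -((W**2 + 0*W) + 0)**2/7 = -((W**2 + 0) + 0)**2/7 = -(W**2 + 0)**2/7 = -W**4/7)
-2*(32 + o(12)) = -2*(32 - 1/7*12**4) = -2*(32 - 1/7*20736) = -2*(32 - 20736/7) = -2*(-20512)/7 = -1*(-41024/7) = 41024/7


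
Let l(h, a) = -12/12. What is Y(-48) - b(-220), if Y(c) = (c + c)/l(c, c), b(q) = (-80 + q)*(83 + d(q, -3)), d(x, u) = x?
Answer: -41004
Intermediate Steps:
l(h, a) = -1 (l(h, a) = -12*1/12 = -1)
b(q) = (-80 + q)*(83 + q)
Y(c) = -2*c (Y(c) = (c + c)/(-1) = (2*c)*(-1) = -2*c)
Y(-48) - b(-220) = -2*(-48) - (-6640 + (-220)² + 3*(-220)) = 96 - (-6640 + 48400 - 660) = 96 - 1*41100 = 96 - 41100 = -41004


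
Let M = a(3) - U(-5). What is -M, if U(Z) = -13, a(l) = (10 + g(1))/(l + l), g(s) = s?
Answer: -89/6 ≈ -14.833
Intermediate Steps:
a(l) = 11/(2*l) (a(l) = (10 + 1)/(l + l) = 11/((2*l)) = 11*(1/(2*l)) = 11/(2*l))
M = 89/6 (M = (11/2)/3 - 1*(-13) = (11/2)*(⅓) + 13 = 11/6 + 13 = 89/6 ≈ 14.833)
-M = -1*89/6 = -89/6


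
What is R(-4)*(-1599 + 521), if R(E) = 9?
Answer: -9702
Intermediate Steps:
R(-4)*(-1599 + 521) = 9*(-1599 + 521) = 9*(-1078) = -9702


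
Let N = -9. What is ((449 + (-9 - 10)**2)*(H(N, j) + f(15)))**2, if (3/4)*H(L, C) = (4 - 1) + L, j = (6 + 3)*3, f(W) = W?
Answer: 32148900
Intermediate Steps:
j = 27 (j = 9*3 = 27)
H(L, C) = 4 + 4*L/3 (H(L, C) = 4*((4 - 1) + L)/3 = 4*(3 + L)/3 = 4 + 4*L/3)
((449 + (-9 - 10)**2)*(H(N, j) + f(15)))**2 = ((449 + (-9 - 10)**2)*((4 + (4/3)*(-9)) + 15))**2 = ((449 + (-19)**2)*((4 - 12) + 15))**2 = ((449 + 361)*(-8 + 15))**2 = (810*7)**2 = 5670**2 = 32148900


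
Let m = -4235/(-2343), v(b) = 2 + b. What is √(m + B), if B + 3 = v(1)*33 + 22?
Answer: 13*√32163/213 ≈ 10.946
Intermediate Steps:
B = 118 (B = -3 + ((2 + 1)*33 + 22) = -3 + (3*33 + 22) = -3 + (99 + 22) = -3 + 121 = 118)
m = 385/213 (m = -4235*(-1/2343) = 385/213 ≈ 1.8075)
√(m + B) = √(385/213 + 118) = √(25519/213) = 13*√32163/213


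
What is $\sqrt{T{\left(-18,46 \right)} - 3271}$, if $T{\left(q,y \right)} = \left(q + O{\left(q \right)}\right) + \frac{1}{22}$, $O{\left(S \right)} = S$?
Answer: $\frac{i \sqrt{1600566}}{22} \approx 57.506 i$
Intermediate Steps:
$T{\left(q,y \right)} = \frac{1}{22} + 2 q$ ($T{\left(q,y \right)} = \left(q + q\right) + \frac{1}{22} = 2 q + \frac{1}{22} = \frac{1}{22} + 2 q$)
$\sqrt{T{\left(-18,46 \right)} - 3271} = \sqrt{\left(\frac{1}{22} + 2 \left(-18\right)\right) - 3271} = \sqrt{\left(\frac{1}{22} - 36\right) - 3271} = \sqrt{- \frac{791}{22} - 3271} = \sqrt{- \frac{72753}{22}} = \frac{i \sqrt{1600566}}{22}$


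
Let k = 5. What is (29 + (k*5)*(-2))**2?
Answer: 441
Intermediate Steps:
(29 + (k*5)*(-2))**2 = (29 + (5*5)*(-2))**2 = (29 + 25*(-2))**2 = (29 - 50)**2 = (-21)**2 = 441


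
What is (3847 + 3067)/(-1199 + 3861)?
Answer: 3457/1331 ≈ 2.5973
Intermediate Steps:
(3847 + 3067)/(-1199 + 3861) = 6914/2662 = 6914*(1/2662) = 3457/1331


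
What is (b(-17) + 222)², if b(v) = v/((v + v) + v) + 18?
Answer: 519841/9 ≈ 57760.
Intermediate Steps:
b(v) = 55/3 (b(v) = v/(2*v + v) + 18 = v/((3*v)) + 18 = (1/(3*v))*v + 18 = ⅓ + 18 = 55/3)
(b(-17) + 222)² = (55/3 + 222)² = (721/3)² = 519841/9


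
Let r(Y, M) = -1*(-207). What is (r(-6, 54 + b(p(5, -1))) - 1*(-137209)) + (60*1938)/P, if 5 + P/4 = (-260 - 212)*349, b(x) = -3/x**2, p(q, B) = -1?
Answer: 7545640286/54911 ≈ 1.3742e+5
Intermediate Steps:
b(x) = -3/x**2
r(Y, M) = 207
P = -658932 (P = -20 + 4*((-260 - 212)*349) = -20 + 4*(-472*349) = -20 + 4*(-164728) = -20 - 658912 = -658932)
(r(-6, 54 + b(p(5, -1))) - 1*(-137209)) + (60*1938)/P = (207 - 1*(-137209)) + (60*1938)/(-658932) = (207 + 137209) + 116280*(-1/658932) = 137416 - 9690/54911 = 7545640286/54911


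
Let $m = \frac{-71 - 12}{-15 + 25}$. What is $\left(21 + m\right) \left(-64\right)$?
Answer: $- \frac{4064}{5} \approx -812.8$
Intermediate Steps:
$m = - \frac{83}{10} \approx -8.3$
$\left(21 + m\right) \left(-64\right) = \left(21 - \frac{83}{10}\right) \left(-64\right) = \frac{127}{10} \left(-64\right) = - \frac{4064}{5}$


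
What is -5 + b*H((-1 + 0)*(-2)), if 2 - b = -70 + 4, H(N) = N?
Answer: 131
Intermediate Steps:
b = 68 (b = 2 - (-70 + 4) = 2 - 1*(-66) = 2 + 66 = 68)
-5 + b*H((-1 + 0)*(-2)) = -5 + 68*((-1 + 0)*(-2)) = -5 + 68*(-1*(-2)) = -5 + 68*2 = -5 + 136 = 131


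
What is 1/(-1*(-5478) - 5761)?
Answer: -1/283 ≈ -0.0035336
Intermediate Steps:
1/(-1*(-5478) - 5761) = 1/(5478 - 5761) = 1/(-283) = -1/283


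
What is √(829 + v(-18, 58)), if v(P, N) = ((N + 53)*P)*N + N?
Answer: I*√114997 ≈ 339.11*I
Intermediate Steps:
v(P, N) = N + N*P*(53 + N) (v(P, N) = ((53 + N)*P)*N + N = (P*(53 + N))*N + N = N*P*(53 + N) + N = N + N*P*(53 + N))
√(829 + v(-18, 58)) = √(829 + 58*(1 + 53*(-18) + 58*(-18))) = √(829 + 58*(1 - 954 - 1044)) = √(829 + 58*(-1997)) = √(829 - 115826) = √(-114997) = I*√114997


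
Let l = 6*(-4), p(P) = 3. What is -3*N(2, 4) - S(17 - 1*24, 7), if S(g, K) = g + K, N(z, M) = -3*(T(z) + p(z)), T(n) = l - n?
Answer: -207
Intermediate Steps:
l = -24
T(n) = -24 - n
N(z, M) = 63 + 3*z (N(z, M) = -3*((-24 - z) + 3) = -3*(-21 - z) = 63 + 3*z)
S(g, K) = K + g
-3*N(2, 4) - S(17 - 1*24, 7) = -3*(63 + 3*2) - (7 + (17 - 1*24)) = -3*(63 + 6) - (7 + (17 - 24)) = -3*69 - (7 - 7) = -207 - 1*0 = -207 + 0 = -207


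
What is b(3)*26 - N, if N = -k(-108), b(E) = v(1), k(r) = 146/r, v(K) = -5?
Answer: -7093/54 ≈ -131.35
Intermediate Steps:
b(E) = -5
N = 73/54 (N = -146/(-108) = -146*(-1)/108 = -1*(-73/54) = 73/54 ≈ 1.3519)
b(3)*26 - N = -5*26 - 1*73/54 = -130 - 73/54 = -7093/54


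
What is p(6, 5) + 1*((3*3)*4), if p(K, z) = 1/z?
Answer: 181/5 ≈ 36.200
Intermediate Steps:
p(6, 5) + 1*((3*3)*4) = 1/5 + 1*((3*3)*4) = ⅕ + 1*(9*4) = ⅕ + 1*36 = ⅕ + 36 = 181/5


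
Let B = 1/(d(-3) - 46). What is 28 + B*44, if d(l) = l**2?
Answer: 992/37 ≈ 26.811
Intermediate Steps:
B = -1/37 (B = 1/((-3)**2 - 46) = 1/(9 - 46) = 1/(-37) = -1/37 ≈ -0.027027)
28 + B*44 = 28 - 1/37*44 = 28 - 44/37 = 992/37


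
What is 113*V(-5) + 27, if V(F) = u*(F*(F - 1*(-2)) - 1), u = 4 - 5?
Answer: -1555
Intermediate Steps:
u = -1
V(F) = 1 - F*(2 + F) (V(F) = -(F*(F - 1*(-2)) - 1) = -(F*(F + 2) - 1) = -(F*(2 + F) - 1) = -(-1 + F*(2 + F)) = 1 - F*(2 + F))
113*V(-5) + 27 = 113*(1 - 1*(-5)² - 2*(-5)) + 27 = 113*(1 - 1*25 + 10) + 27 = 113*(1 - 25 + 10) + 27 = 113*(-14) + 27 = -1582 + 27 = -1555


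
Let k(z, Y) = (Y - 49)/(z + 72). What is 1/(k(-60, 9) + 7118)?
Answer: 3/21344 ≈ 0.00014055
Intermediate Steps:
k(z, Y) = (-49 + Y)/(72 + z)
1/(k(-60, 9) + 7118) = 1/((-49 + 9)/(72 - 60) + 7118) = 1/(-40/12 + 7118) = 1/((1/12)*(-40) + 7118) = 1/(-10/3 + 7118) = 1/(21344/3) = 3/21344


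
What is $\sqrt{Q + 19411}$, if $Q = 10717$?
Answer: $4 \sqrt{1883} \approx 173.57$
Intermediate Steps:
$\sqrt{Q + 19411} = \sqrt{10717 + 19411} = \sqrt{30128} = 4 \sqrt{1883}$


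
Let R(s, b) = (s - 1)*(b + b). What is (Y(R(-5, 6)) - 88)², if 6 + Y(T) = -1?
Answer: 9025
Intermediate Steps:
R(s, b) = 2*b*(-1 + s) (R(s, b) = (-1 + s)*(2*b) = 2*b*(-1 + s))
Y(T) = -7 (Y(T) = -6 - 1 = -7)
(Y(R(-5, 6)) - 88)² = (-7 - 88)² = (-95)² = 9025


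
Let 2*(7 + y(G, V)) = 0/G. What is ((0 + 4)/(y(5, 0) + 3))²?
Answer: 1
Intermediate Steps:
y(G, V) = -7 (y(G, V) = -7 + (0/G)/2 = -7 + (½)*0 = -7 + 0 = -7)
((0 + 4)/(y(5, 0) + 3))² = ((0 + 4)/(-7 + 3))² = (4/(-4))² = (4*(-¼))² = (-1)² = 1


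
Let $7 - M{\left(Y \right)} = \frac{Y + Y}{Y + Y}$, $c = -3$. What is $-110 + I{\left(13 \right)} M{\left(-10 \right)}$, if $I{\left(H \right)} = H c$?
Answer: $-344$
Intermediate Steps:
$M{\left(Y \right)} = 6$ ($M{\left(Y \right)} = 7 - \frac{Y + Y}{Y + Y} = 7 - \frac{2 Y}{2 Y} = 7 - 2 Y \frac{1}{2 Y} = 7 - 1 = 6$)
$I{\left(H \right)} = - 3 H$ ($I{\left(H \right)} = H \left(-3\right) = - 3 H$)
$-110 + I{\left(13 \right)} M{\left(-10 \right)} = -110 + \left(-3\right) 13 \cdot 6 = -110 - 234 = -344$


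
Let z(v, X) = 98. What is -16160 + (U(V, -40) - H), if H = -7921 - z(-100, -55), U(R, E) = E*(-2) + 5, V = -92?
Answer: -8056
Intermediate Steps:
U(R, E) = 5 - 2*E (U(R, E) = -2*E + 5 = 5 - 2*E)
H = -8019 (H = -7921 - 1*98 = -7921 - 98 = -8019)
-16160 + (U(V, -40) - H) = -16160 + ((5 - 2*(-40)) - 1*(-8019)) = -16160 + ((5 + 80) + 8019) = -16160 + (85 + 8019) = -16160 + 8104 = -8056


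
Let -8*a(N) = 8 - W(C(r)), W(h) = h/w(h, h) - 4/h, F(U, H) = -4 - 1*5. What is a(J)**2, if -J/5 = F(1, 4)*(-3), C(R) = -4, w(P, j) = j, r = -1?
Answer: 9/16 ≈ 0.56250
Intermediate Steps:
F(U, H) = -9 (F(U, H) = -4 - 5 = -9)
W(h) = 1 - 4/h (W(h) = h/h - 4/h = 1 - 4/h)
J = -135 (J = -(-45)*(-3) = -5*27 = -135)
a(N) = -3/4 (a(N) = -(8 - (-4 - 4)/(-4))/8 = -(8 - (-1)*(-8)/4)/8 = -(8 - 1*2)/8 = -(8 - 2)/8 = -1/8*6 = -3/4)
a(J)**2 = (-3/4)**2 = 9/16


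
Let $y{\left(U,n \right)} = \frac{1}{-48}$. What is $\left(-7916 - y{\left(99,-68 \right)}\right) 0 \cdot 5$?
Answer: $0$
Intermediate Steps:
$y{\left(U,n \right)} = - \frac{1}{48}$
$\left(-7916 - y{\left(99,-68 \right)}\right) 0 \cdot 5 = \left(-7916 - - \frac{1}{48}\right) 0 \cdot 5 = \left(-7916 + \frac{1}{48}\right) 0 = \left(- \frac{379967}{48}\right) 0 = 0$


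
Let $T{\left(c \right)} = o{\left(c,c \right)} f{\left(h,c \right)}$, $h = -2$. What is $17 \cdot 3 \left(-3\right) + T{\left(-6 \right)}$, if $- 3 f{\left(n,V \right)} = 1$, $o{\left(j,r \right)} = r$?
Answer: $-151$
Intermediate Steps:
$f{\left(n,V \right)} = - \frac{1}{3}$ ($f{\left(n,V \right)} = \left(- \frac{1}{3}\right) 1 = - \frac{1}{3}$)
$T{\left(c \right)} = - \frac{c}{3}$ ($T{\left(c \right)} = c \left(- \frac{1}{3}\right) = - \frac{c}{3}$)
$17 \cdot 3 \left(-3\right) + T{\left(-6 \right)} = 17 \cdot 3 \left(-3\right) - -2 = 17 \left(-9\right) + 2 = -153 + 2 = -151$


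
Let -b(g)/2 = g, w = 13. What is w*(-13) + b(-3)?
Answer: -163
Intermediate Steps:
b(g) = -2*g
w*(-13) + b(-3) = 13*(-13) - 2*(-3) = -169 + 6 = -163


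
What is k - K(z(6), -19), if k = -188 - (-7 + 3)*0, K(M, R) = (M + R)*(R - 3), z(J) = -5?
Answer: -716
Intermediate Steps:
K(M, R) = (-3 + R)*(M + R) (K(M, R) = (M + R)*(-3 + R) = (-3 + R)*(M + R))
k = -188 (k = -188 - (-4)*0 = -188 - 1*0 = -188 + 0 = -188)
k - K(z(6), -19) = -188 - ((-19)² - 3*(-5) - 3*(-19) - 5*(-19)) = -188 - (361 + 15 + 57 + 95) = -188 - 1*528 = -188 - 528 = -716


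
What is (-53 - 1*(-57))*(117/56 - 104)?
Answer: -5707/14 ≈ -407.64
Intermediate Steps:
(-53 - 1*(-57))*(117/56 - 104) = (-53 + 57)*(117*(1/56) - 104) = 4*(117/56 - 104) = 4*(-5707/56) = -5707/14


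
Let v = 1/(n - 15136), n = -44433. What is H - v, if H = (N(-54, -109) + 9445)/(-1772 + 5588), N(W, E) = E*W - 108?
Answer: 906822703/227315304 ≈ 3.9893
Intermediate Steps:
N(W, E) = -108 + E*W
H = 15223/3816 (H = ((-108 - 109*(-54)) + 9445)/(-1772 + 5588) = ((-108 + 5886) + 9445)/3816 = (5778 + 9445)*(1/3816) = 15223*(1/3816) = 15223/3816 ≈ 3.9893)
v = -1/59569 (v = 1/(-44433 - 15136) = 1/(-59569) = -1/59569 ≈ -1.6787e-5)
H - v = 15223/3816 - 1*(-1/59569) = 15223/3816 + 1/59569 = 906822703/227315304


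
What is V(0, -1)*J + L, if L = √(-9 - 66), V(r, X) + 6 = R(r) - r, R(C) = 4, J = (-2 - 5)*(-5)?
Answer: -70 + 5*I*√3 ≈ -70.0 + 8.6602*I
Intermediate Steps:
J = 35 (J = -7*(-5) = 35)
V(r, X) = -2 - r (V(r, X) = -6 + (4 - r) = -2 - r)
L = 5*I*√3 (L = √(-75) = 5*I*√3 ≈ 8.6602*I)
V(0, -1)*J + L = (-2 - 1*0)*35 + 5*I*√3 = (-2 + 0)*35 + 5*I*√3 = -2*35 + 5*I*√3 = -70 + 5*I*√3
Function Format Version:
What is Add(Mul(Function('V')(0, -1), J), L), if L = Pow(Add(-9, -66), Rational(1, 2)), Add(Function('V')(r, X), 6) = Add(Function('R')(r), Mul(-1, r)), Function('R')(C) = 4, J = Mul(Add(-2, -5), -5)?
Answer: Add(-70, Mul(5, I, Pow(3, Rational(1, 2)))) ≈ Add(-70.000, Mul(8.6602, I))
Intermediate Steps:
J = 35 (J = Mul(-7, -5) = 35)
Function('V')(r, X) = Add(-2, Mul(-1, r)) (Function('V')(r, X) = Add(-6, Add(4, Mul(-1, r))) = Add(-2, Mul(-1, r)))
L = Mul(5, I, Pow(3, Rational(1, 2))) (L = Pow(-75, Rational(1, 2)) = Mul(5, I, Pow(3, Rational(1, 2))) ≈ Mul(8.6602, I))
Add(Mul(Function('V')(0, -1), J), L) = Add(Mul(Add(-2, Mul(-1, 0)), 35), Mul(5, I, Pow(3, Rational(1, 2)))) = Add(Mul(Add(-2, 0), 35), Mul(5, I, Pow(3, Rational(1, 2)))) = Add(Mul(-2, 35), Mul(5, I, Pow(3, Rational(1, 2)))) = Add(-70, Mul(5, I, Pow(3, Rational(1, 2))))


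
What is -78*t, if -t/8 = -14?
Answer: -8736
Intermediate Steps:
t = 112 (t = -8*(-14) = 112)
-78*t = -78*112 = -8736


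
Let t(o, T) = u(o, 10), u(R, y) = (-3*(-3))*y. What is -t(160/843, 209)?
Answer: -90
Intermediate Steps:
u(R, y) = 9*y
t(o, T) = 90 (t(o, T) = 9*10 = 90)
-t(160/843, 209) = -1*90 = -90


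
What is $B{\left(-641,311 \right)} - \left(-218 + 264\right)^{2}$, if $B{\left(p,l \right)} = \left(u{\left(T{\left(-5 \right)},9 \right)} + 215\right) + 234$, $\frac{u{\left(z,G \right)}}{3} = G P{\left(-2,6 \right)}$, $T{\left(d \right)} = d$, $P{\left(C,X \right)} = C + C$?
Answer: $-1775$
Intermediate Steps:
$P{\left(C,X \right)} = 2 C$
$u{\left(z,G \right)} = - 12 G$ ($u{\left(z,G \right)} = 3 G 2 \left(-2\right) = 3 G \left(-4\right) = 3 \left(- 4 G\right) = - 12 G$)
$B{\left(p,l \right)} = 341$ ($B{\left(p,l \right)} = \left(\left(-12\right) 9 + 215\right) + 234 = \left(-108 + 215\right) + 234 = 107 + 234 = 341$)
$B{\left(-641,311 \right)} - \left(-218 + 264\right)^{2} = 341 - \left(-218 + 264\right)^{2} = 341 - 46^{2} = 341 - 2116 = -1775$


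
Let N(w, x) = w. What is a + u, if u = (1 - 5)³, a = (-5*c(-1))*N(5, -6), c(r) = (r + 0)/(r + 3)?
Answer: -103/2 ≈ -51.500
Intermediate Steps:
c(r) = r/(3 + r)
a = 25/2 (a = -(-5)/(3 - 1)*5 = -(-5)/2*5 = -5*(-½)*5 = (5/2)*5 = 25/2 ≈ 12.500)
u = -64 (u = (-4)³ = -64)
a + u = 25/2 - 64 = -103/2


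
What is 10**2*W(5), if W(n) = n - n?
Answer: 0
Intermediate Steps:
W(n) = 0
10**2*W(5) = 10**2*0 = 100*0 = 0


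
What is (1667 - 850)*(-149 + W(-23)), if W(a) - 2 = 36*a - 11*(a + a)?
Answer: -383173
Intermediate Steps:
W(a) = 2 + 14*a (W(a) = 2 + (36*a - 11*(a + a)) = 2 + (36*a - 22*a) = 2 + 14*a)
(1667 - 850)*(-149 + W(-23)) = (1667 - 850)*(-149 + (2 + 14*(-23))) = 817*(-149 + (2 - 322)) = 817*(-149 - 320) = 817*(-469) = -383173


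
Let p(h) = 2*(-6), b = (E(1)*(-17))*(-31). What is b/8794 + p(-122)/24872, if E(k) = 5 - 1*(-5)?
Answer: 16371239/27340546 ≈ 0.59879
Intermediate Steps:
E(k) = 10 (E(k) = 5 + 5 = 10)
b = 5270 (b = (10*(-17))*(-31) = -170*(-31) = 5270)
p(h) = -12
b/8794 + p(-122)/24872 = 5270/8794 - 12/24872 = 5270*(1/8794) - 12*1/24872 = 2635/4397 - 3/6218 = 16371239/27340546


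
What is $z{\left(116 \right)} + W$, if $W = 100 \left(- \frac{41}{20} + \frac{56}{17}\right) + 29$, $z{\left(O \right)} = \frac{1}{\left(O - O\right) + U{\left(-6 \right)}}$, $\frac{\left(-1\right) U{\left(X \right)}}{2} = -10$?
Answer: $\frac{52177}{340} \approx 153.46$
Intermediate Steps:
$U{\left(X \right)} = 20$ ($U{\left(X \right)} = \left(-2\right) \left(-10\right) = 20$)
$z{\left(O \right)} = \frac{1}{20}$ ($z{\left(O \right)} = \frac{1}{\left(O - O\right) + 20} = \frac{1}{0 + 20} = \frac{1}{20}$)
$W = \frac{2608}{17}$ ($W = 100 \left(\left(-41\right) \frac{1}{20} + 56 \cdot \frac{1}{17}\right) + 29 = 100 \left(- \frac{41}{20} + \frac{56}{17}\right) + 29 = 100 \cdot \frac{423}{340} + 29 = \frac{2115}{17} + 29 = \frac{2608}{17} \approx 153.41$)
$z{\left(116 \right)} + W = \frac{1}{20} + \frac{2608}{17} = \frac{52177}{340}$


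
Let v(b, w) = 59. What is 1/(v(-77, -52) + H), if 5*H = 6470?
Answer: 1/1353 ≈ 0.00073910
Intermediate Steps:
H = 1294 (H = (⅕)*6470 = 1294)
1/(v(-77, -52) + H) = 1/(59 + 1294) = 1/1353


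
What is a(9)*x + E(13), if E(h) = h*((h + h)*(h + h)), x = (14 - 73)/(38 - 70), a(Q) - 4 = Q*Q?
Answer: 286231/32 ≈ 8944.7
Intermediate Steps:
a(Q) = 4 + Q² (a(Q) = 4 + Q*Q = 4 + Q²)
x = 59/32 (x = -59/(-32) = -59*(-1/32) = 59/32 ≈ 1.8438)
E(h) = 4*h³ (E(h) = h*((2*h)*(2*h)) = h*(4*h²) = 4*h³)
a(9)*x + E(13) = (4 + 9²)*(59/32) + 4*13³ = (4 + 81)*(59/32) + 4*2197 = 85*(59/32) + 8788 = 5015/32 + 8788 = 286231/32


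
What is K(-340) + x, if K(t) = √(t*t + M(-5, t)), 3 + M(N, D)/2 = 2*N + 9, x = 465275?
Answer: 465275 + 2*√28898 ≈ 4.6562e+5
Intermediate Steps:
M(N, D) = 12 + 4*N (M(N, D) = -6 + 2*(2*N + 9) = -6 + 2*(9 + 2*N) = -6 + (18 + 4*N) = 12 + 4*N)
K(t) = √(-8 + t²) (K(t) = √(t*t + (12 + 4*(-5))) = √(t² + (12 - 20)) = √(t² - 8) = √(-8 + t²))
K(-340) + x = √(-8 + (-340)²) + 465275 = √(-8 + 115600) + 465275 = √115592 + 465275 = 2*√28898 + 465275 = 465275 + 2*√28898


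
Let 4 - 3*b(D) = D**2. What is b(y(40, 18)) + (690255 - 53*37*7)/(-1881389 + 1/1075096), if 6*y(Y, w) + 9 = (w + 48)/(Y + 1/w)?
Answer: 5970960776130498985/12617625177672161556 ≈ 0.47322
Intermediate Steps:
y(Y, w) = -3/2 + (48 + w)/(6*(Y + 1/w)) (y(Y, w) = -3/2 + ((w + 48)/(Y + 1/w))/6 = -3/2 + ((48 + w)/(Y + 1/w))/6 = -3/2 + (48 + w)/(6*(Y + 1/w)))
b(D) = 4/3 - D**2/3
b(y(40, 18)) + (690255 - 53*37*7)/(-1881389 + 1/1075096) = (4/3 - (-9 + 18**2 + 48*18 - 9*40*18)**2/(36*(1 + 40*18)**2)/3) + (690255 - 53*37*7)/(-1881389 + 1/1075096) = (4/3 - (-9 + 324 + 864 - 6480)**2/(36*(1 + 720)**2)/3) + (690255 - 1961*7)/(-1881389 + 1/1075096) = (4/3 - ((1/6)*(-5301)/721)**2/3) + (690255 - 13727)/(-2022673788343/1075096) = (4/3 - ((1/6)*(1/721)*(-5301))**2/3) + 676528*(-1075096/2022673788343) = (4/3 - (-1767/1442)**2/3) - 727332546688/2022673788343 = (4/3 - 1/3*3122289/2079364) - 727332546688/2022673788343 = (4/3 - 1040763/2079364) - 727332546688/2022673788343 = 5195167/6238092 - 727332546688/2022673788343 = 5970960776130498985/12617625177672161556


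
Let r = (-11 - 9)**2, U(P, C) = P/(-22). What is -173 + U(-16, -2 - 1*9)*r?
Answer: 1297/11 ≈ 117.91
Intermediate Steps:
U(P, C) = -P/22 (U(P, C) = P*(-1/22) = -P/22)
r = 400 (r = (-20)**2 = 400)
-173 + U(-16, -2 - 1*9)*r = -173 - 1/22*(-16)*400 = -173 + (8/11)*400 = -173 + 3200/11 = 1297/11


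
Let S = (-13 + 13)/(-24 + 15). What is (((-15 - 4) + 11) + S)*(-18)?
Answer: 144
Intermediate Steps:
S = 0 (S = 0/(-9) = 0*(-⅑) = 0)
(((-15 - 4) + 11) + S)*(-18) = (((-15 - 4) + 11) + 0)*(-18) = ((-19 + 11) + 0)*(-18) = (-8 + 0)*(-18) = -8*(-18) = 144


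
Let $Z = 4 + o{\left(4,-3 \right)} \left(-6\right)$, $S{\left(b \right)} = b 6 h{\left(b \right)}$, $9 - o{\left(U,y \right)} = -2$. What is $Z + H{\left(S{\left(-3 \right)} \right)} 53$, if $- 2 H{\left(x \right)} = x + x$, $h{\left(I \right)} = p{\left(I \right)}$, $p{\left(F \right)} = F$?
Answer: $-2924$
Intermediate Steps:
$o{\left(U,y \right)} = 11$ ($o{\left(U,y \right)} = 9 - -2 = 9 + 2 = 11$)
$h{\left(I \right)} = I$
$S{\left(b \right)} = 6 b^{2}$ ($S{\left(b \right)} = b 6 b = 6 b b = 6 b^{2}$)
$H{\left(x \right)} = - x$ ($H{\left(x \right)} = - \frac{x + x}{2} = - \frac{2 x}{2} = - x$)
$Z = -62$ ($Z = 4 + 11 \left(-6\right) = 4 - 66 = -62$)
$Z + H{\left(S{\left(-3 \right)} \right)} 53 = -62 + - 6 \left(-3\right)^{2} \cdot 53 = -62 + - 6 \cdot 9 \cdot 53 = -62 + \left(-1\right) 54 \cdot 53 = -62 - 2862 = -2924$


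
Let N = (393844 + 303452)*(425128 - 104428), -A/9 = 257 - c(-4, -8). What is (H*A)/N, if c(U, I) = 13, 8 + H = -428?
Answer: 6649/1552936300 ≈ 4.2816e-6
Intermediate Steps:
H = -436 (H = -8 - 428 = -436)
A = -2196 (A = -9*(257 - 1*13) = -9*(257 - 13) = -9*244 = -2196)
N = 223622827200 (N = 697296*320700 = 223622827200)
(H*A)/N = -436*(-2196)/223622827200 = 957456*(1/223622827200) = 6649/1552936300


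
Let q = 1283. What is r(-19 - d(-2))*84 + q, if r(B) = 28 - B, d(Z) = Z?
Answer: 5063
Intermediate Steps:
r(-19 - d(-2))*84 + q = (28 - (-19 - 1*(-2)))*84 + 1283 = (28 - (-19 + 2))*84 + 1283 = (28 - 1*(-17))*84 + 1283 = (28 + 17)*84 + 1283 = 45*84 + 1283 = 3780 + 1283 = 5063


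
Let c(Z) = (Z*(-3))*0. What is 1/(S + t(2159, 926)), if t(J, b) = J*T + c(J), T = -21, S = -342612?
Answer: -1/387951 ≈ -2.5776e-6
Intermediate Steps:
c(Z) = 0 (c(Z) = -3*Z*0 = 0)
t(J, b) = -21*J (t(J, b) = J*(-21) + 0 = -21*J + 0 = -21*J)
1/(S + t(2159, 926)) = 1/(-342612 - 21*2159) = 1/(-342612 - 45339) = 1/(-387951) = -1/387951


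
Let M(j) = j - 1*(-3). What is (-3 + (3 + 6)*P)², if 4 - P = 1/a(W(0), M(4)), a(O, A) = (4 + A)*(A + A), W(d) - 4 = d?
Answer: 25735329/23716 ≈ 1085.1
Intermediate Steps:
W(d) = 4 + d
M(j) = 3 + j (M(j) = j + 3 = 3 + j)
a(O, A) = 2*A*(4 + A) (a(O, A) = (4 + A)*(2*A) = 2*A*(4 + A))
P = 615/154 (P = 4 - 1/(2*(3 + 4)*(4 + (3 + 4))) = 4 - 1/(2*7*(4 + 7)) = 4 - 1/(2*7*11) = 4 - 1/154 = 615/154 ≈ 3.9935)
(-3 + (3 + 6)*P)² = (-3 + (3 + 6)*(615/154))² = (-3 + 9*(615/154))² = (-3 + 5535/154)² = (5073/154)² = 25735329/23716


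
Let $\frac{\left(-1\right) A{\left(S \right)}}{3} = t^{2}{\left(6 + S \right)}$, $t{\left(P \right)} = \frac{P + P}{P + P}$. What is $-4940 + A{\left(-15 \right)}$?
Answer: $-4943$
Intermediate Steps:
$t{\left(P \right)} = 1$ ($t{\left(P \right)} = \frac{2 P}{2 P} = 2 P \frac{1}{2 P} = 1$)
$A{\left(S \right)} = -3$ ($A{\left(S \right)} = - 3 \cdot 1^{2} = \left(-3\right) 1 = -3$)
$-4940 + A{\left(-15 \right)} = -4940 - 3 = -4943$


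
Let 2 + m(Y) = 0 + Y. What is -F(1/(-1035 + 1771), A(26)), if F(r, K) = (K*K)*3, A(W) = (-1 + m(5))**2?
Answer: -48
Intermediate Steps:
m(Y) = -2 + Y (m(Y) = -2 + (0 + Y) = -2 + Y)
A(W) = 4 (A(W) = (-1 + (-2 + 5))**2 = (-1 + 3)**2 = 2**2 = 4)
F(r, K) = 3*K**2 (F(r, K) = K**2*3 = 3*K**2)
-F(1/(-1035 + 1771), A(26)) = -3*4**2 = -3*16 = -1*48 = -48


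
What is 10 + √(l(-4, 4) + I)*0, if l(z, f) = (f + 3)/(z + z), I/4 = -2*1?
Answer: 10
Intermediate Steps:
I = -8 (I = 4*(-2*1) = 4*(-2) = -8)
l(z, f) = (3 + f)/(2*z) (l(z, f) = (3 + f)/((2*z)) = (3 + f)*(1/(2*z)) = (3 + f)/(2*z))
10 + √(l(-4, 4) + I)*0 = 10 + √((½)*(3 + 4)/(-4) - 8)*0 = 10 + √((½)*(-¼)*7 - 8)*0 = 10 + √(-7/8 - 8)*0 = 10 + √(-71/8)*0 = 10 + (I*√142/4)*0 = 10 + 0 = 10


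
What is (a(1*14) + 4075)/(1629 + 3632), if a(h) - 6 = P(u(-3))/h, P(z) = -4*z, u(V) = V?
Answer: 28573/36827 ≈ 0.77587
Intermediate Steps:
a(h) = 6 + 12/h (a(h) = 6 + (-4*(-3))/h = 6 + 12/h)
(a(1*14) + 4075)/(1629 + 3632) = ((6 + 12/((1*14))) + 4075)/(1629 + 3632) = ((6 + 12/14) + 4075)/5261 = ((6 + 12*(1/14)) + 4075)*(1/5261) = ((6 + 6/7) + 4075)*(1/5261) = (48/7 + 4075)*(1/5261) = (28573/7)*(1/5261) = 28573/36827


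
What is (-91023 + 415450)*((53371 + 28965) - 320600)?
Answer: -77299274728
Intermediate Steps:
(-91023 + 415450)*((53371 + 28965) - 320600) = 324427*(82336 - 320600) = 324427*(-238264) = -77299274728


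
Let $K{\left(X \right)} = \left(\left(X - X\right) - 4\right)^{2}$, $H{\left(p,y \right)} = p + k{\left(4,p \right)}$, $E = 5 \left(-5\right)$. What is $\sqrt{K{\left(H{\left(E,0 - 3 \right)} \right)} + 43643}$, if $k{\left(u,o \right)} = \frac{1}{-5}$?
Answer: $63 \sqrt{11} \approx 208.95$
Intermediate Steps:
$k{\left(u,o \right)} = - \frac{1}{5}$
$E = -25$
$H{\left(p,y \right)} = - \frac{1}{5} + p$ ($H{\left(p,y \right)} = p - \frac{1}{5} = - \frac{1}{5} + p$)
$K{\left(X \right)} = 16$ ($K{\left(X \right)} = \left(0 - 4\right)^{2} = \left(-4\right)^{2} = 16$)
$\sqrt{K{\left(H{\left(E,0 - 3 \right)} \right)} + 43643} = \sqrt{16 + 43643} = \sqrt{43659} = 63 \sqrt{11}$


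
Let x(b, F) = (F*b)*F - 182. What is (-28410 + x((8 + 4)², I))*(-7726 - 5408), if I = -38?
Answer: -2355504096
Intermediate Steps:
x(b, F) = -182 + b*F² (x(b, F) = b*F² - 182 = -182 + b*F²)
(-28410 + x((8 + 4)², I))*(-7726 - 5408) = (-28410 + (-182 + (8 + 4)²*(-38)²))*(-7726 - 5408) = (-28410 + (-182 + 12²*1444))*(-13134) = (-28410 + (-182 + 144*1444))*(-13134) = (-28410 + (-182 + 207936))*(-13134) = (-28410 + 207754)*(-13134) = 179344*(-13134) = -2355504096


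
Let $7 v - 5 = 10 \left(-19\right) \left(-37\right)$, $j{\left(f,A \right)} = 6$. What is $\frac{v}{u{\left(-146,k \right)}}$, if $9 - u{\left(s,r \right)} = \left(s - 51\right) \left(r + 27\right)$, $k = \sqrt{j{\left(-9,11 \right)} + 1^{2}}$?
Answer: $\frac{5354640}{28115921} - \frac{197985 \sqrt{7}}{28115921} \approx 0.17182$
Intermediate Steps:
$k = \sqrt{7}$ ($k = \sqrt{6 + 1^{2}} = \sqrt{6 + 1} = \sqrt{7} \approx 2.6458$)
$u{\left(s,r \right)} = 9 - \left(-51 + s\right) \left(27 + r\right)$ ($u{\left(s,r \right)} = 9 - \left(s - 51\right) \left(r + 27\right) = 9 - \left(-51 + s\right) \left(27 + r\right)$)
$v = 1005$ ($v = \frac{5}{7} + \frac{10 \left(-19\right) \left(-37\right)}{7} = \frac{5}{7} + \frac{\left(-190\right) \left(-37\right)}{7} = \frac{5}{7} + \frac{1}{7} \cdot 7030 = \frac{5}{7} + \frac{7030}{7} = 1005$)
$\frac{v}{u{\left(-146,k \right)}} = \frac{1005}{1386 - -3942 + 51 \sqrt{7} - \sqrt{7} \left(-146\right)} = \frac{1005}{1386 + 3942 + 51 \sqrt{7} + 146 \sqrt{7}} = \frac{1005}{5328 + 197 \sqrt{7}}$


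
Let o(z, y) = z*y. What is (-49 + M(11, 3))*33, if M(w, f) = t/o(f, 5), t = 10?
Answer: -1595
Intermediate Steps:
o(z, y) = y*z
M(w, f) = 2/f (M(w, f) = 10/((5*f)) = 10*(1/(5*f)) = 2/f)
(-49 + M(11, 3))*33 = (-49 + 2/3)*33 = (-49 + 2*(⅓))*33 = (-49 + ⅔)*33 = -145/3*33 = -1595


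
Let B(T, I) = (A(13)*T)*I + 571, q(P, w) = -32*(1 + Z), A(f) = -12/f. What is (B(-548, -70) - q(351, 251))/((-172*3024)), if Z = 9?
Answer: 149579/2253888 ≈ 0.066365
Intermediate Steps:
q(P, w) = -320 (q(P, w) = -32*(1 + 9) = -32*10 = -320)
B(T, I) = 571 - 12*I*T/13 (B(T, I) = ((-12/13)*T)*I + 571 = ((-12*1/13)*T)*I + 571 = (-12*T/13)*I + 571 = -12*I*T/13 + 571 = 571 - 12*I*T/13)
(B(-548, -70) - q(351, 251))/((-172*3024)) = ((571 - 12/13*(-70)*(-548)) - 1*(-320))/((-172*3024)) = ((571 - 460320/13) + 320)/(-520128) = (-452897/13 + 320)*(-1/520128) = -448737/13*(-1/520128) = 149579/2253888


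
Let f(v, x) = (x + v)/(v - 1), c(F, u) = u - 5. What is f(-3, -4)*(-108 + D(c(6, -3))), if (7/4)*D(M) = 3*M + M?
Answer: -221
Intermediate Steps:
c(F, u) = -5 + u
D(M) = 16*M/7 (D(M) = 4*(3*M + M)/7 = 4*(4*M)/7 = 16*M/7)
f(v, x) = (v + x)/(-1 + v)
f(-3, -4)*(-108 + D(c(6, -3))) = ((-3 - 4)/(-1 - 3))*(-108 + 16*(-5 - 3)/7) = (-7/(-4))*(-108 + (16/7)*(-8)) = (-1/4*(-7))*(-108 - 128/7) = (7/4)*(-884/7) = -221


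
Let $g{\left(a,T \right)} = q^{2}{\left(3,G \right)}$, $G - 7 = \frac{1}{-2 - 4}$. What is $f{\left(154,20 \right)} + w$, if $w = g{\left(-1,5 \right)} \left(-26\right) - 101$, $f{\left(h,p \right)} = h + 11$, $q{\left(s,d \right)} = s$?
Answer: $-170$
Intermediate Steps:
$G = \frac{41}{6}$ ($G = 7 + \frac{1}{-2 - 4} = 7 + \frac{1}{-6} = 7 - \frac{1}{6} = \frac{41}{6} \approx 6.8333$)
$f{\left(h,p \right)} = 11 + h$
$g{\left(a,T \right)} = 9$ ($g{\left(a,T \right)} = 3^{2} = 9$)
$w = -335$ ($w = 9 \left(-26\right) - 101 = -234 - 101 = -335$)
$f{\left(154,20 \right)} + w = \left(11 + 154\right) - 335 = 165 - 335 = -170$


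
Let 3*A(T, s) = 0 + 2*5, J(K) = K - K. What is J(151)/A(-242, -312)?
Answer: 0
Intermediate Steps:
J(K) = 0
A(T, s) = 10/3 (A(T, s) = (0 + 2*5)/3 = (0 + 10)/3 = (⅓)*10 = 10/3)
J(151)/A(-242, -312) = 0/(10/3) = 0*(3/10) = 0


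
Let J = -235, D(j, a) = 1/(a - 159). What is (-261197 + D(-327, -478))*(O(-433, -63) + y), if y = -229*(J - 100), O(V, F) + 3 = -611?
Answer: -12661873871490/637 ≈ -1.9877e+10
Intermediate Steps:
D(j, a) = 1/(-159 + a)
O(V, F) = -614 (O(V, F) = -3 - 611 = -614)
y = 76715 (y = -229*(-235 - 100) = -229*(-335) = 76715)
(-261197 + D(-327, -478))*(O(-433, -63) + y) = (-261197 + 1/(-159 - 478))*(-614 + 76715) = (-261197 + 1/(-637))*76101 = (-261197 - 1/637)*76101 = -166382490/637*76101 = -12661873871490/637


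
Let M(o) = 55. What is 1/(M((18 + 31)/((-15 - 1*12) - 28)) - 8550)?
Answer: -1/8495 ≈ -0.00011772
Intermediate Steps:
1/(M((18 + 31)/((-15 - 1*12) - 28)) - 8550) = 1/(55 - 8550) = 1/(-8495) = -1/8495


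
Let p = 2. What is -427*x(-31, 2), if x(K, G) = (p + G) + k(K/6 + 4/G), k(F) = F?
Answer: -2135/6 ≈ -355.83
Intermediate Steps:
x(K, G) = 2 + G + 4/G + K/6 (x(K, G) = (2 + G) + (K/6 + 4/G) = (2 + G) + (4/G + K/6) = 2 + G + 4/G + K/6)
-427*x(-31, 2) = -427*(2 + 2 + 4/2 + (⅙)*(-31)) = -427*(2 + 2 + 4*(½) - 31/6) = -427*(2 + 2 + 2 - 31/6) = -427*⅚ = -2135/6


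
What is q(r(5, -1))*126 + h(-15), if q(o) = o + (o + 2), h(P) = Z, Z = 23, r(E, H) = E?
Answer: 1535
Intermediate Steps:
h(P) = 23
q(o) = 2 + 2*o (q(o) = o + (2 + o) = 2 + 2*o)
q(r(5, -1))*126 + h(-15) = (2 + 2*5)*126 + 23 = (2 + 10)*126 + 23 = 12*126 + 23 = 1512 + 23 = 1535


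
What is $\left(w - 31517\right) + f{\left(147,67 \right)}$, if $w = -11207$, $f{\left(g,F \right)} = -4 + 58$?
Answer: $-42670$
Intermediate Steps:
$f{\left(g,F \right)} = 54$
$\left(w - 31517\right) + f{\left(147,67 \right)} = \left(-11207 - 31517\right) + 54 = -42724 + 54 = -42670$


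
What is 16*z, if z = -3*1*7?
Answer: -336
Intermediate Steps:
z = -21 (z = -3*7 = -21)
16*z = 16*(-21) = -336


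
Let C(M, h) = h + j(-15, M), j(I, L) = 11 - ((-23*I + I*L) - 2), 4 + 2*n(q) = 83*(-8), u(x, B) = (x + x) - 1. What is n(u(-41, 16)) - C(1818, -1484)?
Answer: -25788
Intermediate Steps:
u(x, B) = -1 + 2*x (u(x, B) = 2*x - 1 = -1 + 2*x)
n(q) = -334 (n(q) = -2 + (83*(-8))/2 = -2 + (½)*(-664) = -2 - 332 = -334)
j(I, L) = 13 + 23*I - I*L (j(I, L) = 11 - (-2 - 23*I + I*L) = 11 + (2 + 23*I - I*L) = 13 + 23*I - I*L)
C(M, h) = -332 + h + 15*M (C(M, h) = h + (13 + 23*(-15) - 1*(-15)*M) = h + (13 - 345 + 15*M) = h + (-332 + 15*M) = -332 + h + 15*M)
n(u(-41, 16)) - C(1818, -1484) = -334 - (-332 - 1484 + 15*1818) = -334 - (-332 - 1484 + 27270) = -334 - 1*25454 = -334 - 25454 = -25788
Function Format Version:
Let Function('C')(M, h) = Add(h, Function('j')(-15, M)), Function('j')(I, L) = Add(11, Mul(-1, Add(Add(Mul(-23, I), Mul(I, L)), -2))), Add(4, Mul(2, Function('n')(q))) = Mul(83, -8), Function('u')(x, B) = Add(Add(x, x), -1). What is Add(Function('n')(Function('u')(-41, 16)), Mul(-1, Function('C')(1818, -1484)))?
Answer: -25788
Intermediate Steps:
Function('u')(x, B) = Add(-1, Mul(2, x)) (Function('u')(x, B) = Add(Mul(2, x), -1) = Add(-1, Mul(2, x)))
Function('n')(q) = -334 (Function('n')(q) = Add(-2, Mul(Rational(1, 2), Mul(83, -8))) = Add(-2, Mul(Rational(1, 2), -664)) = Add(-2, -332) = -334)
Function('j')(I, L) = Add(13, Mul(23, I), Mul(-1, I, L)) (Function('j')(I, L) = Add(11, Mul(-1, Add(-2, Mul(-23, I), Mul(I, L)))) = Add(11, Add(2, Mul(23, I), Mul(-1, I, L))) = Add(13, Mul(23, I), Mul(-1, I, L)))
Function('C')(M, h) = Add(-332, h, Mul(15, M)) (Function('C')(M, h) = Add(h, Add(13, Mul(23, -15), Mul(-1, -15, M))) = Add(h, Add(13, -345, Mul(15, M))) = Add(h, Add(-332, Mul(15, M))) = Add(-332, h, Mul(15, M)))
Add(Function('n')(Function('u')(-41, 16)), Mul(-1, Function('C')(1818, -1484))) = Add(-334, Mul(-1, Add(-332, -1484, Mul(15, 1818)))) = Add(-334, Mul(-1, Add(-332, -1484, 27270))) = Add(-334, Mul(-1, 25454)) = Add(-334, -25454) = -25788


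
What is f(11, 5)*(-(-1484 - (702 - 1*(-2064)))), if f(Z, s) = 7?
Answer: 29750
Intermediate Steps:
f(11, 5)*(-(-1484 - (702 - 1*(-2064)))) = 7*(-(-1484 - (702 - 1*(-2064)))) = 7*(-(-1484 - (702 + 2064))) = 7*(-(-1484 - 1*2766)) = 7*(-(-1484 - 2766)) = 7*(-1*(-4250)) = 7*4250 = 29750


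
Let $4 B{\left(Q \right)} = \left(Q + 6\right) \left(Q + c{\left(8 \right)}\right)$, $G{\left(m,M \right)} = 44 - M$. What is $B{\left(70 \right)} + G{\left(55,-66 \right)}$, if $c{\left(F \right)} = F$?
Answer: $1592$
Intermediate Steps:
$B{\left(Q \right)} = \frac{\left(6 + Q\right) \left(8 + Q\right)}{4}$ ($B{\left(Q \right)} = \frac{\left(Q + 6\right) \left(Q + 8\right)}{4} = \frac{\left(6 + Q\right) \left(8 + Q\right)}{4}$)
$B{\left(70 \right)} + G{\left(55,-66 \right)} = \left(12 + \frac{70^{2}}{4} + \frac{7}{2} \cdot 70\right) + \left(44 - -66\right) = \left(12 + \frac{1}{4} \cdot 4900 + 245\right) + \left(44 + 66\right) = \left(12 + 1225 + 245\right) + 110 = 1482 + 110 = 1592$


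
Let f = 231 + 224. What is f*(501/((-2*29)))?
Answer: -227955/58 ≈ -3930.3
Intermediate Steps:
f = 455
f*(501/((-2*29))) = 455*(501/((-2*29))) = 455*(501/(-58)) = 455*(501*(-1/58)) = 455*(-501/58) = -227955/58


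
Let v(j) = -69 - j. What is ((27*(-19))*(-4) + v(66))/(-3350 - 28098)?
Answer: -1917/31448 ≈ -0.060958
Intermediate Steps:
((27*(-19))*(-4) + v(66))/(-3350 - 28098) = ((27*(-19))*(-4) + (-69 - 1*66))/(-3350 - 28098) = (-513*(-4) + (-69 - 66))/(-31448) = (2052 - 135)*(-1/31448) = 1917*(-1/31448) = -1917/31448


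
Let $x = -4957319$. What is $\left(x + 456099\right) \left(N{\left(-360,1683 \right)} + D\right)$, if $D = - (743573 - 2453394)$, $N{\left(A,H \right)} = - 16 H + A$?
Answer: $-7573451190260$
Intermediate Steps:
$N{\left(A,H \right)} = A - 16 H$
$D = 1709821$ ($D = \left(-1\right) \left(-1709821\right) = 1709821$)
$\left(x + 456099\right) \left(N{\left(-360,1683 \right)} + D\right) = \left(-4957319 + 456099\right) \left(\left(-360 - 26928\right) + 1709821\right) = - 4501220 \left(\left(-360 - 26928\right) + 1709821\right) = - 4501220 \left(-27288 + 1709821\right) = \left(-4501220\right) 1682533 = -7573451190260$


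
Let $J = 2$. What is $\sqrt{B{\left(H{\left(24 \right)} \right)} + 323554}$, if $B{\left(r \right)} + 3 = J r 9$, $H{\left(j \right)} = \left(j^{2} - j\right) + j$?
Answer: $\sqrt{333919} \approx 577.86$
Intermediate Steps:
$H{\left(j \right)} = j^{2}$
$B{\left(r \right)} = -3 + 18 r$ ($B{\left(r \right)} = -3 + 2 r 9 = -3 + 18 r$)
$\sqrt{B{\left(H{\left(24 \right)} \right)} + 323554} = \sqrt{\left(-3 + 18 \cdot 24^{2}\right) + 323554} = \sqrt{\left(-3 + 18 \cdot 576\right) + 323554} = \sqrt{\left(-3 + 10368\right) + 323554} = \sqrt{10365 + 323554} = \sqrt{333919}$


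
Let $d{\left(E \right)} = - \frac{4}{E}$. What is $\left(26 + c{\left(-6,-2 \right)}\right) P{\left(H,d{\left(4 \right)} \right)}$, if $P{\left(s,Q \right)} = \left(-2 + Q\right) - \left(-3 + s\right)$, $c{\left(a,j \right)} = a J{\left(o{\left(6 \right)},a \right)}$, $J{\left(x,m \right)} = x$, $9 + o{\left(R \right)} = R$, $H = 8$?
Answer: $-352$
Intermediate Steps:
$o{\left(R \right)} = -9 + R$
$c{\left(a,j \right)} = - 3 a$ ($c{\left(a,j \right)} = a \left(-9 + 6\right) = a \left(-3\right) = - 3 a$)
$P{\left(s,Q \right)} = 1 + Q - s$
$\left(26 + c{\left(-6,-2 \right)}\right) P{\left(H,d{\left(4 \right)} \right)} = \left(26 - -18\right) \left(1 - \frac{4}{4} - 8\right) = \left(26 + 18\right) \left(1 - 1 - 8\right) = 44 \left(1 - 1 - 8\right) = 44 \left(-8\right) = -352$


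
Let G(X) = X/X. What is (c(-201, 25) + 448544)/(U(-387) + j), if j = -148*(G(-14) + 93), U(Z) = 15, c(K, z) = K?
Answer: -448343/13897 ≈ -32.262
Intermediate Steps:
G(X) = 1
j = -13912 (j = -148*(1 + 93) = -148*94 = -13912)
(c(-201, 25) + 448544)/(U(-387) + j) = (-201 + 448544)/(15 - 13912) = 448343/(-13897) = 448343*(-1/13897) = -448343/13897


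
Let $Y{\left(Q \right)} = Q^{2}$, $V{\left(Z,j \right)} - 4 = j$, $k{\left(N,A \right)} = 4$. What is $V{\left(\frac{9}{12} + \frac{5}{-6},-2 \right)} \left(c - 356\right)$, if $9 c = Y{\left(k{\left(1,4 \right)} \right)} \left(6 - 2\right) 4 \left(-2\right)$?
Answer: $- \frac{7432}{9} \approx -825.78$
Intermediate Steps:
$V{\left(Z,j \right)} = 4 + j$
$c = - \frac{512}{9}$ ($c = \frac{4^{2} \left(6 - 2\right) 4 \left(-2\right)}{9} = \frac{16 \cdot 4 \cdot 4 \left(-2\right)}{9} = \frac{16 \cdot 16 \left(-2\right)}{9} = \frac{256 \left(-2\right)}{9} = \frac{1}{9} \left(-512\right) = - \frac{512}{9} \approx -56.889$)
$V{\left(\frac{9}{12} + \frac{5}{-6},-2 \right)} \left(c - 356\right) = \left(4 - 2\right) \left(- \frac{512}{9} - 356\right) = 2 \left(- \frac{3716}{9}\right) = - \frac{7432}{9}$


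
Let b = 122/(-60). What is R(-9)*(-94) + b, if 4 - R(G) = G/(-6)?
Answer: -7111/30 ≈ -237.03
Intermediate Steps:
R(G) = 4 + G/6 (R(G) = 4 - G/(-6) = 4 - G*(-1)/6 = 4 - (-1)*G/6 = 4 + G/6)
b = -61/30 (b = 122*(-1/60) = -61/30 ≈ -2.0333)
R(-9)*(-94) + b = (4 + (⅙)*(-9))*(-94) - 61/30 = (4 - 3/2)*(-94) - 61/30 = (5/2)*(-94) - 61/30 = -235 - 61/30 = -7111/30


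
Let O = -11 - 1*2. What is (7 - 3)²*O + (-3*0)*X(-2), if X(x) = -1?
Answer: -208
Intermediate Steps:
O = -13 (O = -11 - 2 = -13)
(7 - 3)²*O + (-3*0)*X(-2) = (7 - 3)²*(-13) - 3*0*(-1) = 4²*(-13) + 0*(-1) = 16*(-13) + 0 = -208 + 0 = -208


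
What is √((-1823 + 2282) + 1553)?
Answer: 2*√503 ≈ 44.855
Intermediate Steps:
√((-1823 + 2282) + 1553) = √(459 + 1553) = √2012 = 2*√503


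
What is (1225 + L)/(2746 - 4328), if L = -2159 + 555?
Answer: 379/1582 ≈ 0.23957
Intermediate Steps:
L = -1604
(1225 + L)/(2746 - 4328) = (1225 - 1604)/(2746 - 4328) = -379/(-1582) = -379*(-1/1582) = 379/1582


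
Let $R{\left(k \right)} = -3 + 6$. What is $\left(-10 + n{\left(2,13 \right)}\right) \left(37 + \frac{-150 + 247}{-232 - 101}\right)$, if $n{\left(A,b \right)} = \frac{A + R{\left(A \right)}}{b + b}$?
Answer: $- \frac{519520}{1443} \approx -360.03$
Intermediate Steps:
$R{\left(k \right)} = 3$
$n{\left(A,b \right)} = \frac{3 + A}{2 b}$ ($n{\left(A,b \right)} = \frac{A + 3}{b + b} = \frac{3 + A}{2 b}$)
$\left(-10 + n{\left(2,13 \right)}\right) \left(37 + \frac{-150 + 247}{-232 - 101}\right) = \left(-10 + \frac{3 + 2}{2 \cdot 13}\right) \left(37 + \frac{-150 + 247}{-232 - 101}\right) = \left(-10 + \frac{1}{2} \cdot \frac{1}{13} \cdot 5\right) \left(37 + \frac{97}{-333}\right) = \left(-10 + \frac{5}{26}\right) \left(37 + 97 \left(- \frac{1}{333}\right)\right) = - \frac{255 \left(37 - \frac{97}{333}\right)}{26} = \left(- \frac{255}{26}\right) \frac{12224}{333} = - \frac{519520}{1443}$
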